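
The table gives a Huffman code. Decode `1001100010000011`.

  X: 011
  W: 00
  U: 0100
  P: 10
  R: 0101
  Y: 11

Read left to right; each codeword is recognised as soon as it completes (prefix code):
  10→P | 011→X | 00→W | 0100→U | 00→W | 011→X
Decoded message: PXWUWX

PXWUWX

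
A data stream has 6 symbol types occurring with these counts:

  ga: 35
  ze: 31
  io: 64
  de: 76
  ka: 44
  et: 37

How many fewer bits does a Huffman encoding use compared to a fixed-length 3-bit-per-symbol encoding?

140

Fixed-length: 3 bits × 287 symbols = 861 bits.
Huffman merges:
ze(31) + ga(35) → 66
et(37) + ka(44) → 81
io(64) + 66 → 130
de(76) + 81 → 157
130 + 157 → 287
Huffman total = 66 + 81 + 130 + 157 + 287 = 721 bits.
Saving = 861 − 721 = 140 bits.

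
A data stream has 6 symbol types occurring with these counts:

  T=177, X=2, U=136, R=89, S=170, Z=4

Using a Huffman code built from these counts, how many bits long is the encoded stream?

1257

Build the Huffman tree bottom-up:
X(2) + Z(4) → 6
6 + R(89) → 95
95 + U(136) → 231
S(170) + T(177) → 347
231 + 347 → 578
The encoded length is the sum of every internal node's weight: 6 + 95 + 231 + 347 + 578 = 1257 bits.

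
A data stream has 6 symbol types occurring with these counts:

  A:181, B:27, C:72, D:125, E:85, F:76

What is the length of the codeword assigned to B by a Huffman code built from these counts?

Repeatedly merge the two smallest:
combine B(27), C(72) → 99
combine F(76), E(85) → 161
combine 99, D(125) → 224
combine 161, A(181) → 342
combine 224, 342 → 566
B sits 3 levels below the root, so its codeword is 3 bits.

3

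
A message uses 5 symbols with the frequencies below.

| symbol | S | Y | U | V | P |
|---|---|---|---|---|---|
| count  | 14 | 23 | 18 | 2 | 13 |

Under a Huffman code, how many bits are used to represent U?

Huffman merges, smallest pair first:
merge V(2) and P(13): 15
merge S(14) and 15: 29
merge U(18) and Y(23): 41
merge 29 and 41: 70
The subtree containing U is merged 2 times, so code length = 2.

2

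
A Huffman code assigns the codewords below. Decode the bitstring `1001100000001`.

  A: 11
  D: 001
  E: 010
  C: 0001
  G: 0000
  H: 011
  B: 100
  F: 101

Read left to right; each codeword is recognised as soon as it completes (prefix code):
  100→B | 11→A | 0000→G | 0001→C
Decoded message: BAGC

BAGC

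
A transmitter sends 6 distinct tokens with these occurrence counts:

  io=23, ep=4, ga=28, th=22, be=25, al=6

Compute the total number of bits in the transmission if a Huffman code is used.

258

Greedily combine the two least-frequent nodes:
ep(4) + al(6) → 10
10 + th(22) → 32
io(23) + be(25) → 48
ga(28) + 32 → 60
48 + 60 → 108
Each symbol's bit-cost is frequency × depth; summing gives 258 bits (equivalently 10 + 32 + 48 + 60 + 108).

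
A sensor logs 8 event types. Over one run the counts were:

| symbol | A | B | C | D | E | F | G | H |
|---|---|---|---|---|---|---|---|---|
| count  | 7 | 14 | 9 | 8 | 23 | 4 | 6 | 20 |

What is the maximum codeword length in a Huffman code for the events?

Merge the two lowest-weight nodes at each step:
merge F(4) and G(6): 10
merge A(7) and D(8): 15
merge C(9) and 10: 19
merge B(14) and 15: 29
merge 19 and H(20): 39
merge E(23) and 29: 52
merge 39 and 52: 91
Maximum depth reached is 4.

4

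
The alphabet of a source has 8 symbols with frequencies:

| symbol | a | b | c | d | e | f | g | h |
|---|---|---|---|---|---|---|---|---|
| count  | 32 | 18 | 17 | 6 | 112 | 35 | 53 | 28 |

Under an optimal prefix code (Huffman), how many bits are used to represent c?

Build the tree from the bottom:
merge d(6) and c(17): 23
merge b(18) and 23: 41
merge h(28) and a(32): 60
merge f(35) and 41: 76
merge g(53) and 60: 113
merge 76 and e(112): 188
merge 113 and 188: 301
The subtree containing c is merged 5 times, so code length = 5.

5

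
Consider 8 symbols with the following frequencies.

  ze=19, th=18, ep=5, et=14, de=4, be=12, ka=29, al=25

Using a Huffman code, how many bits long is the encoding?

354

Merge the two smallest weights repeatedly:
de(4) + ep(5) → 9
9 + be(12) → 21
et(14) + th(18) → 32
ze(19) + 21 → 40
al(25) + ka(29) → 54
32 + 40 → 72
54 + 72 → 126
Total encoded bits = sum of merged weights = 9 + 21 + 32 + 40 + 54 + 72 + 126 = 354.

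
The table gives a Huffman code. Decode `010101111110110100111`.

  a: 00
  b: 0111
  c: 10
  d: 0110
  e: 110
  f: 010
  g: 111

Read left to right; each codeword is recognised as soon as it completes (prefix code):
  010→f | 10→c | 111→g | 111→g | 0110→d | 10→c | 0111→b
Decoded message: fcggdcb

fcggdcb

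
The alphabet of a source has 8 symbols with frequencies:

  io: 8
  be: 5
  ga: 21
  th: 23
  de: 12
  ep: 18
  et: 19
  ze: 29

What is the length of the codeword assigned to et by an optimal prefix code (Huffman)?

Build the tree from the bottom:
merge be(5) and io(8): 13
merge de(12) and 13: 25
merge ep(18) and et(19): 37
merge ga(21) and th(23): 44
merge 25 and ze(29): 54
merge 37 and 44: 81
merge 54 and 81: 135
et sits 3 levels below the root, so its codeword is 3 bits.

3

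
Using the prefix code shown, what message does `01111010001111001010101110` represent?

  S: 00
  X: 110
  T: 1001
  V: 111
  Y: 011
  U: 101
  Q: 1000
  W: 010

YXQVTWUX

Read left to right; each codeword is recognised as soon as it completes (prefix code):
  011→Y | 110→X | 1000→Q | 111→V | 1001→T | 010→W | 101→U | 110→X
Decoded message: YXQVTWUX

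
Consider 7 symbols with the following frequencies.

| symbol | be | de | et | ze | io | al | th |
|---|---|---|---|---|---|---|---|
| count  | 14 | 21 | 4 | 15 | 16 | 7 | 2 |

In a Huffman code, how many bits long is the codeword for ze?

2

Huffman merges, smallest pair first:
merge th(2) and et(4): 6
merge 6 and al(7): 13
merge 13 and be(14): 27
merge ze(15) and io(16): 31
merge de(21) and 27: 48
merge 31 and 48: 79
ze sits 2 levels below the root, so its codeword is 2 bits.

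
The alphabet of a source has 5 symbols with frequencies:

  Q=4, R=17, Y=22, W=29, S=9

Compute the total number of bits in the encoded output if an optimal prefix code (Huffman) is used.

175

Greedily combine the two least-frequent nodes:
Q(4) + S(9) → 13
13 + R(17) → 30
Y(22) + W(29) → 51
30 + 51 → 81
The encoded length is the sum of every internal node's weight: 13 + 30 + 51 + 81 = 175 bits.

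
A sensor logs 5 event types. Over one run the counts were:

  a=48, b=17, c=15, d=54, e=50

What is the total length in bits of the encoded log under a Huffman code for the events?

Greedily combine the two least-frequent nodes:
merge c(15) and b(17): 32
merge 32 and a(48): 80
merge e(50) and d(54): 104
merge 80 and 104: 184
Each symbol's bit-cost is frequency × depth; summing gives 400 bits (equivalently 32 + 80 + 104 + 184).

400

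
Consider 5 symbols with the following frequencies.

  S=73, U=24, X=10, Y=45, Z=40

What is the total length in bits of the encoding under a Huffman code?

Merge the two smallest weights repeatedly:
combine X(10), U(24) → 34
combine 34, Z(40) → 74
combine Y(45), S(73) → 118
combine 74, 118 → 192
The encoded length is the sum of every internal node's weight: 34 + 74 + 118 + 192 = 418 bits.

418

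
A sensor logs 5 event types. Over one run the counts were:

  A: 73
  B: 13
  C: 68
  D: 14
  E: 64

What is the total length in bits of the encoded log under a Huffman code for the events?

Build the Huffman tree bottom-up:
combine B(13), D(14) → 27
combine 27, E(64) → 91
combine C(68), A(73) → 141
combine 91, 141 → 232
Each symbol's bit-cost is frequency × depth; summing gives 491 bits (equivalently 27 + 91 + 141 + 232).

491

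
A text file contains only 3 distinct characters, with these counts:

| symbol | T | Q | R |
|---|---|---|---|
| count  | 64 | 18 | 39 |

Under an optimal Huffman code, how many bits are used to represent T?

Huffman merges, smallest pair first:
combine Q(18), R(39) → 57
combine 57, T(64) → 121
T sits one level below the root: a 1-bit codeword.

1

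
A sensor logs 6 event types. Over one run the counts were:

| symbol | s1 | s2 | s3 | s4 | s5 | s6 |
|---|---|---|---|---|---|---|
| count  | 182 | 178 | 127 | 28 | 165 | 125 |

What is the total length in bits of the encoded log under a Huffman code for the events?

Build the Huffman tree bottom-up:
s4(28) + s6(125) → 153
s3(127) + 153 → 280
s5(165) + s2(178) → 343
s1(182) + 280 → 462
343 + 462 → 805
The encoded length is the sum of every internal node's weight: 153 + 280 + 343 + 462 + 805 = 2043 bits.

2043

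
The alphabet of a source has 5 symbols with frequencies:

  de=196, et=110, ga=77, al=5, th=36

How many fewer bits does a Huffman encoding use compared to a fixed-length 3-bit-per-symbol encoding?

Fixed-length: 3 bits × 424 symbols = 1272 bits.
Huffman merges:
al(5) + th(36) → 41
41 + ga(77) → 118
et(110) + 118 → 228
de(196) + 228 → 424
Huffman total = 41 + 118 + 228 + 424 = 811 bits.
Saving = 1272 − 811 = 461 bits.

461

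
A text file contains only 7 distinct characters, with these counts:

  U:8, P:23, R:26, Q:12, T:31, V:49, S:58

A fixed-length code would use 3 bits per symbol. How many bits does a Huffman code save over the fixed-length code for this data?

Fixed-length: 3 bits × 207 symbols = 621 bits.
Huffman merges:
combine U(8), Q(12) → 20
combine 20, P(23) → 43
combine R(26), T(31) → 57
combine 43, V(49) → 92
combine 57, S(58) → 115
combine 92, 115 → 207
Huffman total = 20 + 43 + 57 + 92 + 115 + 207 = 534 bits.
Saving = 621 − 534 = 87 bits.

87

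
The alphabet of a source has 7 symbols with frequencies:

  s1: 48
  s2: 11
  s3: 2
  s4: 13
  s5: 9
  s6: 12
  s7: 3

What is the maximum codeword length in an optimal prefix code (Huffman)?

5

Merge the two lowest-weight nodes at each step:
combine s3(2), s7(3) → 5
combine 5, s5(9) → 14
combine s2(11), s6(12) → 23
combine s4(13), 14 → 27
combine 23, 27 → 50
combine s1(48), 50 → 98
Maximum depth reached is 5.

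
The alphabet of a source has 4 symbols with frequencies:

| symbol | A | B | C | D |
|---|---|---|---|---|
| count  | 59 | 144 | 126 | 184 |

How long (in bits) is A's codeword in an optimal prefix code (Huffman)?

2

Huffman merges, smallest pair first:
A(59) + C(126) → 185
B(144) + D(184) → 328
185 + 328 → 513
A sits 2 levels below the root, so its codeword is 2 bits.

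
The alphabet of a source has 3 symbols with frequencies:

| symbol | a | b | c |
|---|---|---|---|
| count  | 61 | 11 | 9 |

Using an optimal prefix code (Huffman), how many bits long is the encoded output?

Greedily combine the two least-frequent nodes:
c(9) + b(11) → 20
20 + a(61) → 81
The encoded length is the sum of every internal node's weight: 20 + 81 = 101 bits.

101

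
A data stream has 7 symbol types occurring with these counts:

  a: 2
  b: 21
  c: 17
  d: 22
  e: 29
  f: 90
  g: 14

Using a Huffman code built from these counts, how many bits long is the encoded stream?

Merge the two smallest weights repeatedly:
merge a(2) and g(14): 16
merge 16 and c(17): 33
merge b(21) and d(22): 43
merge e(29) and 33: 62
merge 43 and 62: 105
merge f(90) and 105: 195
Each symbol's bit-cost is frequency × depth; summing gives 454 bits (equivalently 16 + 33 + 43 + 62 + 105 + 195).

454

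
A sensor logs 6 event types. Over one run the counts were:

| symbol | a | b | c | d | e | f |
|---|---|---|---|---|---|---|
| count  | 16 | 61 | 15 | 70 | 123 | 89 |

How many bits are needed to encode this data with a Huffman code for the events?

Merge the two smallest weights repeatedly:
c(15) + a(16) → 31
31 + b(61) → 92
d(70) + f(89) → 159
92 + e(123) → 215
159 + 215 → 374
Each symbol's bit-cost is frequency × depth; summing gives 871 bits (equivalently 31 + 92 + 159 + 215 + 374).

871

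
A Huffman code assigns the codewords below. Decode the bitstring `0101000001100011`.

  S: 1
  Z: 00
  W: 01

Read left to right; each codeword is recognised as soon as it completes (prefix code):
  01→W | 01→W | 00→Z | 00→Z | 01→W | 1→S | 00→Z | 01→W | 1→S
Decoded message: WWZZWSZWS

WWZZWSZWS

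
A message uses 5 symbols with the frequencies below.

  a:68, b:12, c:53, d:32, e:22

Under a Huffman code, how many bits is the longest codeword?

4

Merge the two lowest-weight nodes at each step:
combine b(12), e(22) → 34
combine d(32), 34 → 66
combine c(53), 66 → 119
combine a(68), 119 → 187
The rarest symbols sit at the bottom; the longest codeword is 4 bits.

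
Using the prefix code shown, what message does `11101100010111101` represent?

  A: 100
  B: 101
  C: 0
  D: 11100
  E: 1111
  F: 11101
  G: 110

FACBF

Read left to right; each codeword is recognised as soon as it completes (prefix code):
  11101→F | 100→A | 0→C | 101→B | 11101→F
Decoded message: FACBF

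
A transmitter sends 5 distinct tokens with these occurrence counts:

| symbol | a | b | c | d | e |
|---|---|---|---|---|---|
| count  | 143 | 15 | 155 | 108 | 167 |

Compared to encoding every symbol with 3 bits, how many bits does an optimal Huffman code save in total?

465

Fixed-length: 3 bits × 588 symbols = 1764 bits.
Huffman merges:
b(15) + d(108) → 123
123 + a(143) → 266
c(155) + e(167) → 322
266 + 322 → 588
Huffman total = 123 + 266 + 322 + 588 = 1299 bits.
Saving = 1764 − 1299 = 465 bits.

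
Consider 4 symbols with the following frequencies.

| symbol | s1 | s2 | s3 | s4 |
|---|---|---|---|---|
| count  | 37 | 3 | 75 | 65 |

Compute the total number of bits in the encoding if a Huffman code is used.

Greedily combine the two least-frequent nodes:
merge s2(3) and s1(37): 40
merge 40 and s4(65): 105
merge s3(75) and 105: 180
The encoded length is the sum of every internal node's weight: 40 + 105 + 180 = 325 bits.

325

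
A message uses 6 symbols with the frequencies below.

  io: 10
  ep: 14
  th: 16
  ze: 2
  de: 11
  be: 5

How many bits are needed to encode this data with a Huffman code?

Greedily combine the two least-frequent nodes:
ze(2) + be(5) → 7
7 + io(10) → 17
de(11) + ep(14) → 25
th(16) + 17 → 33
25 + 33 → 58
The encoded length is the sum of every internal node's weight: 7 + 17 + 25 + 33 + 58 = 140 bits.

140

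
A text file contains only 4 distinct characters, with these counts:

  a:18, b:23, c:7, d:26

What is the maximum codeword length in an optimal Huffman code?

3

Merge the two lowest-weight nodes at each step:
c(7) + a(18) → 25
b(23) + 25 → 48
d(26) + 48 → 74
Maximum depth reached is 3.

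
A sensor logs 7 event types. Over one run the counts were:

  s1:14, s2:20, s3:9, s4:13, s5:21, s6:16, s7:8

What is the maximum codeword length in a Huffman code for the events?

Merge the two lowest-weight nodes at each step:
s7(8) + s3(9) → 17
s4(13) + s1(14) → 27
s6(16) + 17 → 33
s2(20) + s5(21) → 41
27 + 33 → 60
41 + 60 → 101
The rarest symbols sit at the bottom; the longest codeword is 4 bits.

4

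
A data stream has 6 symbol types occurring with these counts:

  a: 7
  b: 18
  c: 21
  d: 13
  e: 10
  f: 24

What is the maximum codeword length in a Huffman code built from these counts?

4

Merge the two lowest-weight nodes at each step:
a(7) + e(10) → 17
d(13) + 17 → 30
b(18) + c(21) → 39
f(24) + 30 → 54
39 + 54 → 93
The rarest symbols sit at the bottom; the longest codeword is 4 bits.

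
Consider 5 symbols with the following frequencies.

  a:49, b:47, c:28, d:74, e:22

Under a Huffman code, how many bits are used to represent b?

Huffman merges, smallest pair first:
combine e(22), c(28) → 50
combine b(47), a(49) → 96
combine 50, d(74) → 124
combine 96, 124 → 220
b sits 2 levels below the root, so its codeword is 2 bits.

2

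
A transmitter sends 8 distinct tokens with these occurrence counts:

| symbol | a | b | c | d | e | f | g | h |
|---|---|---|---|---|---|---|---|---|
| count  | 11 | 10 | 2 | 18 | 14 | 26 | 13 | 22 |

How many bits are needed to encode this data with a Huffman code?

334

Greedily combine the two least-frequent nodes:
merge c(2) and b(10): 12
merge a(11) and 12: 23
merge g(13) and e(14): 27
merge d(18) and h(22): 40
merge 23 and f(26): 49
merge 27 and 40: 67
merge 49 and 67: 116
Each symbol's bit-cost is frequency × depth; summing gives 334 bits (equivalently 12 + 23 + 27 + 40 + 49 + 67 + 116).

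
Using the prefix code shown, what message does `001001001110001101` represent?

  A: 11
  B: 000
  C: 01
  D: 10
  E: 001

EEEABAC

Read left to right; each codeword is recognised as soon as it completes (prefix code):
  001→E | 001→E | 001→E | 11→A | 000→B | 11→A | 01→C
Decoded message: EEEABAC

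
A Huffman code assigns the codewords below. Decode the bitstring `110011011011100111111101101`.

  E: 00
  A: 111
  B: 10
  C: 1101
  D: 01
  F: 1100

Read left to right; each codeword is recognised as soon as it completes (prefix code):
  1100→F | 1101→C | 10→B | 111→A | 00→E | 111→A | 111→A | 10→B | 1101→C
Decoded message: FCBAEAABC

FCBAEAABC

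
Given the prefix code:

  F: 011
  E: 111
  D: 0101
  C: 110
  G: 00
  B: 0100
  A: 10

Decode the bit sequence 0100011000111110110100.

Read left to right; each codeword is recognised as soon as it completes (prefix code):
  0100→B | 011→F | 00→G | 011→F | 111→E | 011→F | 0100→B
Decoded message: BFGFEFB

BFGFEFB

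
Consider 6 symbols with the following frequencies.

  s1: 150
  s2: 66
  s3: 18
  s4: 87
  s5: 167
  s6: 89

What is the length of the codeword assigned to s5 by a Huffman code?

Build the tree from the bottom:
combine s3(18), s2(66) → 84
combine 84, s4(87) → 171
combine s6(89), s1(150) → 239
combine s5(167), 171 → 338
combine 239, 338 → 577
s5 sits 2 levels below the root, so its codeword is 2 bits.

2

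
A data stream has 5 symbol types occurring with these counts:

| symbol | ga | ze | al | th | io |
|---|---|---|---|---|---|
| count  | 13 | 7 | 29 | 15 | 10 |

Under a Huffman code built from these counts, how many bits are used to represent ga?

Build the tree from the bottom:
combine ze(7), io(10) → 17
combine ga(13), th(15) → 28
combine 17, 28 → 45
combine al(29), 45 → 74
The subtree containing ga is merged 3 times, so code length = 3.

3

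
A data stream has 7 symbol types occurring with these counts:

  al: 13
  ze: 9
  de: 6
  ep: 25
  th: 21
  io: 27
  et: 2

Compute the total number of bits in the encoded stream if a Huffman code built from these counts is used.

261

Build the Huffman tree bottom-up:
merge et(2) and de(6): 8
merge 8 and ze(9): 17
merge al(13) and 17: 30
merge th(21) and ep(25): 46
merge io(27) and 30: 57
merge 46 and 57: 103
Total encoded bits = sum of merged weights = 8 + 17 + 30 + 46 + 57 + 103 = 261.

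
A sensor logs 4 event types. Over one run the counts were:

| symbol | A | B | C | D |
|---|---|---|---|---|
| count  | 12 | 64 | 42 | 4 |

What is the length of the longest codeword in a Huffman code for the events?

3

Merge the two lowest-weight nodes at each step:
merge D(4) and A(12): 16
merge 16 and C(42): 58
merge 58 and B(64): 122
The first pair merged (D, A) ends up deepest, at depth 3.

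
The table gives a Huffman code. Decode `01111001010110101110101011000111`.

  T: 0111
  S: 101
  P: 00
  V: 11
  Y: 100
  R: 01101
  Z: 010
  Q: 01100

Read left to right; each codeword is recognised as soon as it completes (prefix code):
  0111→T | 100→Y | 101→S | 01101→R | 0111→T | 010→Z | 101→S | 100→Y | 0111→T
Decoded message: TYSRTZSYT

TYSRTZSYT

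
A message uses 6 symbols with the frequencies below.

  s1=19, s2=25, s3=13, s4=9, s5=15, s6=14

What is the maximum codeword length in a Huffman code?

3

Merge the two lowest-weight nodes at each step:
combine s4(9), s3(13) → 22
combine s6(14), s5(15) → 29
combine s1(19), 22 → 41
combine s2(25), 29 → 54
combine 41, 54 → 95
The rarest symbols sit at the bottom; the longest codeword is 3 bits.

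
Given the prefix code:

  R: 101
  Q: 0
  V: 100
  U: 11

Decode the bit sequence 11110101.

Read left to right; each codeword is recognised as soon as it completes (prefix code):
  11→U | 11→U | 0→Q | 101→R
Decoded message: UUQR

UUQR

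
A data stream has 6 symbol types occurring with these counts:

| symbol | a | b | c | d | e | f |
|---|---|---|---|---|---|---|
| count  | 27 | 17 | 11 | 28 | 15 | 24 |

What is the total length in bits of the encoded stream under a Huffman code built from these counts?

311

Build the Huffman tree bottom-up:
combine c(11), e(15) → 26
combine b(17), f(24) → 41
combine 26, a(27) → 53
combine d(28), 41 → 69
combine 53, 69 → 122
The encoded length is the sum of every internal node's weight: 26 + 41 + 53 + 69 + 122 = 311 bits.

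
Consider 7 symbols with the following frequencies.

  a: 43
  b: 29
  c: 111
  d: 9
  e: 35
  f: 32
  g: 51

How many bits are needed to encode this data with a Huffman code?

806

Merge the two smallest weights repeatedly:
d(9) + b(29) → 38
f(32) + e(35) → 67
38 + a(43) → 81
g(51) + 67 → 118
81 + c(111) → 192
118 + 192 → 310
The encoded length is the sum of every internal node's weight: 38 + 67 + 81 + 118 + 192 + 310 = 806 bits.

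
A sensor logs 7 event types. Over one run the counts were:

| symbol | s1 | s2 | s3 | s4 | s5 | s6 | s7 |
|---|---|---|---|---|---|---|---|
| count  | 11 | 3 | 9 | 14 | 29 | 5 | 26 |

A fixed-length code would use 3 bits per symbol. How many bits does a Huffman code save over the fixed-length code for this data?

Fixed-length: 3 bits × 97 symbols = 291 bits.
Huffman merges:
s2(3) + s6(5) → 8
8 + s3(9) → 17
s1(11) + s4(14) → 25
17 + 25 → 42
s7(26) + s5(29) → 55
42 + 55 → 97
Huffman total = 8 + 17 + 25 + 42 + 55 + 97 = 244 bits.
Saving = 291 − 244 = 47 bits.

47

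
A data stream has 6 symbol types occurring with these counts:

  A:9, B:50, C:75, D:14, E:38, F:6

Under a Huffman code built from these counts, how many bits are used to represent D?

Repeatedly merge the two smallest:
F(6) + A(9) → 15
D(14) + 15 → 29
29 + E(38) → 67
B(50) + 67 → 117
C(75) + 117 → 192
The subtree containing D is merged 4 times, so code length = 4.

4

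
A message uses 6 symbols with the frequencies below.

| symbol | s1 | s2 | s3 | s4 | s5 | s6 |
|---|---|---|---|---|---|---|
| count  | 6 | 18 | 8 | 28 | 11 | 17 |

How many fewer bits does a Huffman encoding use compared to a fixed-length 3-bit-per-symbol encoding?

Fixed-length: 3 bits × 88 symbols = 264 bits.
Huffman merges:
s1(6) + s3(8) → 14
s5(11) + 14 → 25
s6(17) + s2(18) → 35
25 + s4(28) → 53
35 + 53 → 88
Huffman total = 14 + 25 + 35 + 53 + 88 = 215 bits.
Saving = 264 − 215 = 49 bits.

49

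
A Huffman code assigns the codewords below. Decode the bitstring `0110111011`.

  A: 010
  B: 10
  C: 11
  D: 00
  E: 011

EEBC

Read left to right; each codeword is recognised as soon as it completes (prefix code):
  011→E | 011→E | 10→B | 11→C
Decoded message: EEBC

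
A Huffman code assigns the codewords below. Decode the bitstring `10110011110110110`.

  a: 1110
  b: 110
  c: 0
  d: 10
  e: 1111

dbcecbb

Read left to right; each codeword is recognised as soon as it completes (prefix code):
  10→d | 110→b | 0→c | 1111→e | 0→c | 110→b | 110→b
Decoded message: dbcecbb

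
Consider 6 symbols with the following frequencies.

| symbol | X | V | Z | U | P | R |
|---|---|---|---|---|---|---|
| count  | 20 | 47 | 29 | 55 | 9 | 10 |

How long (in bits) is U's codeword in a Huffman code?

2

Repeatedly merge the two smallest:
P(9) + R(10) → 19
19 + X(20) → 39
Z(29) + 39 → 68
V(47) + U(55) → 102
68 + 102 → 170
U's leaf is at depth 2, giving a 2-bit codeword.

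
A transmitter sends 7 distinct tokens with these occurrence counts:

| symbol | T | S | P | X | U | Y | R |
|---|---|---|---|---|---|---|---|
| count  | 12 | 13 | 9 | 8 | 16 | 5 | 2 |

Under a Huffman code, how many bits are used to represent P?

3

Huffman merges, smallest pair first:
combine R(2), Y(5) → 7
combine 7, X(8) → 15
combine P(9), T(12) → 21
combine S(13), 15 → 28
combine U(16), 21 → 37
combine 28, 37 → 65
The subtree containing P is merged 3 times, so code length = 3.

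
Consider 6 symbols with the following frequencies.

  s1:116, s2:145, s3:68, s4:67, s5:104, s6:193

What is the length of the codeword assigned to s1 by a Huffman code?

Repeatedly merge the two smallest:
merge s4(67) and s3(68): 135
merge s5(104) and s1(116): 220
merge 135 and s2(145): 280
merge s6(193) and 220: 413
merge 280 and 413: 693
The subtree containing s1 is merged 3 times, so code length = 3.

3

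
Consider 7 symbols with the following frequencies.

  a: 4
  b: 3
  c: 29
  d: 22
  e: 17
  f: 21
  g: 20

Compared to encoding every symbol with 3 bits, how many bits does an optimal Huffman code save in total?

44

Fixed-length: 3 bits × 116 symbols = 348 bits.
Huffman merges:
merge b(3) and a(4): 7
merge 7 and e(17): 24
merge g(20) and f(21): 41
merge d(22) and 24: 46
merge c(29) and 41: 70
merge 46 and 70: 116
Huffman total = 7 + 24 + 41 + 46 + 70 + 116 = 304 bits.
Saving = 348 − 304 = 44 bits.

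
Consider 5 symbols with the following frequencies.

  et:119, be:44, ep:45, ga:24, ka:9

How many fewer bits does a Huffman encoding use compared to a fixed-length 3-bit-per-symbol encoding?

Fixed-length: 3 bits × 241 symbols = 723 bits.
Huffman merges:
combine ka(9), ga(24) → 33
combine 33, be(44) → 77
combine ep(45), 77 → 122
combine et(119), 122 → 241
Huffman total = 33 + 77 + 122 + 241 = 473 bits.
Saving = 723 − 473 = 250 bits.

250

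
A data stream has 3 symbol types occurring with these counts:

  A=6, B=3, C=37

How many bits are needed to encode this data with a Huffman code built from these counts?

Greedily combine the two least-frequent nodes:
B(3) + A(6) → 9
9 + C(37) → 46
Total encoded bits = sum of merged weights = 9 + 46 = 55.

55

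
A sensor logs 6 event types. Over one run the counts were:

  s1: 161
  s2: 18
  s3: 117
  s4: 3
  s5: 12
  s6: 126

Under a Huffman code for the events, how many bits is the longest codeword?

Merge the two lowest-weight nodes at each step:
merge s4(3) and s5(12): 15
merge 15 and s2(18): 33
merge 33 and s3(117): 150
merge s6(126) and 150: 276
merge s1(161) and 276: 437
The rarest symbols sit at the bottom; the longest codeword is 5 bits.

5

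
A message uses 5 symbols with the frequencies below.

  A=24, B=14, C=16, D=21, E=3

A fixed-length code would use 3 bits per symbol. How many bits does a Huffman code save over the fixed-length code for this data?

Fixed-length: 3 bits × 78 symbols = 234 bits.
Huffman merges:
combine E(3), B(14) → 17
combine C(16), 17 → 33
combine D(21), A(24) → 45
combine 33, 45 → 78
Huffman total = 17 + 33 + 45 + 78 = 173 bits.
Saving = 234 − 173 = 61 bits.

61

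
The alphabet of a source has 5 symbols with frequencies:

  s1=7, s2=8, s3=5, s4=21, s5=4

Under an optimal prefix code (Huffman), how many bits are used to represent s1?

3

Build the tree from the bottom:
combine s5(4), s3(5) → 9
combine s1(7), s2(8) → 15
combine 9, 15 → 24
combine s4(21), 24 → 45
s1 sits 3 levels below the root, so its codeword is 3 bits.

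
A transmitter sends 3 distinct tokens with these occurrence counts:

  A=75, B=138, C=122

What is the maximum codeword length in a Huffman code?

Merge the two lowest-weight nodes at each step:
merge A(75) and C(122): 197
merge B(138) and 197: 335
The first pair merged (A, C) ends up deepest, at depth 2.

2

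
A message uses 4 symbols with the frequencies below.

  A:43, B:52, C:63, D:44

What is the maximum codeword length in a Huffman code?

2

Merge the two lowest-weight nodes at each step:
combine A(43), D(44) → 87
combine B(52), C(63) → 115
combine 87, 115 → 202
Maximum depth reached is 2.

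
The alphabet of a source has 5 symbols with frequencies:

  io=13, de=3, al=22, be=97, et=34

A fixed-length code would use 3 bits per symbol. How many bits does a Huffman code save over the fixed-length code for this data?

Fixed-length: 3 bits × 169 symbols = 507 bits.
Huffman merges:
combine de(3), io(13) → 16
combine 16, al(22) → 38
combine et(34), 38 → 72
combine 72, be(97) → 169
Huffman total = 16 + 38 + 72 + 169 = 295 bits.
Saving = 507 − 295 = 212 bits.

212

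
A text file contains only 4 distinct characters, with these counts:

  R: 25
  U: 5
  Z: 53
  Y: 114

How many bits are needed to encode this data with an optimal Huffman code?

Merge the two smallest weights repeatedly:
merge U(5) and R(25): 30
merge 30 and Z(53): 83
merge 83 and Y(114): 197
The encoded length is the sum of every internal node's weight: 30 + 83 + 197 = 310 bits.

310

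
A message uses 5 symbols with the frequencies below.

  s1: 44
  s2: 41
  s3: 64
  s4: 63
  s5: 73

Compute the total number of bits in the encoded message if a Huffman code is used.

655

Build the Huffman tree bottom-up:
combine s2(41), s1(44) → 85
combine s4(63), s3(64) → 127
combine s5(73), 85 → 158
combine 127, 158 → 285
Total encoded bits = sum of merged weights = 85 + 127 + 158 + 285 = 655.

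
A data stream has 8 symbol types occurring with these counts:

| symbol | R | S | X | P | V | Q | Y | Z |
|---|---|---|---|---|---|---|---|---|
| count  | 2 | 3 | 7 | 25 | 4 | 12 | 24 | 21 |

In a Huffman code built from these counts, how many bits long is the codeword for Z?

Huffman merges, smallest pair first:
R(2) + S(3) → 5
V(4) + 5 → 9
X(7) + 9 → 16
Q(12) + 16 → 28
Z(21) + Y(24) → 45
P(25) + 28 → 53
45 + 53 → 98
Z sits 2 levels below the root, so its codeword is 2 bits.

2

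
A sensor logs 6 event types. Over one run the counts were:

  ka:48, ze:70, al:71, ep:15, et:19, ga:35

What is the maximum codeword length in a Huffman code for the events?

4

Merge the two lowest-weight nodes at each step:
merge ep(15) and et(19): 34
merge 34 and ga(35): 69
merge ka(48) and 69: 117
merge ze(70) and al(71): 141
merge 117 and 141: 258
Maximum depth reached is 4.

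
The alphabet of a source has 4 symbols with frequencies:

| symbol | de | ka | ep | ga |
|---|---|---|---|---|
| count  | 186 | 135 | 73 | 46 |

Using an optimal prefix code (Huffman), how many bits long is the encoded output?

Build the Huffman tree bottom-up:
combine ga(46), ep(73) → 119
combine 119, ka(135) → 254
combine de(186), 254 → 440
The encoded length is the sum of every internal node's weight: 119 + 254 + 440 = 813 bits.

813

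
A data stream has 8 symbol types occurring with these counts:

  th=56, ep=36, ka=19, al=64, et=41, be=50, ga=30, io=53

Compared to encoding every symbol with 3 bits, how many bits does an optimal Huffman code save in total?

15

Fixed-length: 3 bits × 349 symbols = 1047 bits.
Huffman merges:
merge ka(19) and ga(30): 49
merge ep(36) and et(41): 77
merge 49 and be(50): 99
merge io(53) and th(56): 109
merge al(64) and 77: 141
merge 99 and 109: 208
merge 141 and 208: 349
Huffman total = 49 + 77 + 99 + 109 + 141 + 208 + 349 = 1032 bits.
Saving = 1047 − 1032 = 15 bits.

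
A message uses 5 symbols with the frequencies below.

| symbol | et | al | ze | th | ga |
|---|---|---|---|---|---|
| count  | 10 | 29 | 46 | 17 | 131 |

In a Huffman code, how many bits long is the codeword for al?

3

Build the tree from the bottom:
et(10) + th(17) → 27
27 + al(29) → 56
ze(46) + 56 → 102
102 + ga(131) → 233
The subtree containing al is merged 3 times, so code length = 3.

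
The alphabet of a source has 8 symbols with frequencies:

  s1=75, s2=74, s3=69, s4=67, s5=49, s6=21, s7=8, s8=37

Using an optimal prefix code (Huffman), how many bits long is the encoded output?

1146

Greedily combine the two least-frequent nodes:
combine s7(8), s6(21) → 29
combine 29, s8(37) → 66
combine s5(49), 66 → 115
combine s4(67), s3(69) → 136
combine s2(74), s1(75) → 149
combine 115, 136 → 251
combine 149, 251 → 400
Each symbol's bit-cost is frequency × depth; summing gives 1146 bits (equivalently 29 + 66 + 115 + 136 + 149 + 251 + 400).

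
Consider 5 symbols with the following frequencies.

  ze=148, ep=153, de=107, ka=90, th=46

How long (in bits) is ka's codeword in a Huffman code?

3

Huffman merges, smallest pair first:
th(46) + ka(90) → 136
de(107) + 136 → 243
ze(148) + ep(153) → 301
243 + 301 → 544
ka sits 3 levels below the root, so its codeword is 3 bits.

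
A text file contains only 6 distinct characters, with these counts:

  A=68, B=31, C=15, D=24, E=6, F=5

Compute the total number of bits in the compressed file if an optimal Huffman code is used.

317

Merge the two smallest weights repeatedly:
merge F(5) and E(6): 11
merge 11 and C(15): 26
merge D(24) and 26: 50
merge B(31) and 50: 81
merge A(68) and 81: 149
The encoded length is the sum of every internal node's weight: 11 + 26 + 50 + 81 + 149 = 317 bits.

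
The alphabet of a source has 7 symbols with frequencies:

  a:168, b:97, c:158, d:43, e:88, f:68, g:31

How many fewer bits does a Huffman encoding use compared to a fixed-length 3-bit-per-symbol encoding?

Fixed-length: 3 bits × 653 symbols = 1959 bits.
Huffman merges:
combine g(31), d(43) → 74
combine f(68), 74 → 142
combine e(88), b(97) → 185
combine 142, c(158) → 300
combine a(168), 185 → 353
combine 300, 353 → 653
Huffman total = 74 + 142 + 185 + 300 + 353 + 653 = 1707 bits.
Saving = 1959 − 1707 = 252 bits.

252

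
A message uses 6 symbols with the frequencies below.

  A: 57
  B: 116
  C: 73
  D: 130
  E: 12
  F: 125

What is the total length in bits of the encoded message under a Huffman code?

1237

Greedily combine the two least-frequent nodes:
E(12) + A(57) → 69
69 + C(73) → 142
B(116) + F(125) → 241
D(130) + 142 → 272
241 + 272 → 513
Each symbol's bit-cost is frequency × depth; summing gives 1237 bits (equivalently 69 + 142 + 241 + 272 + 513).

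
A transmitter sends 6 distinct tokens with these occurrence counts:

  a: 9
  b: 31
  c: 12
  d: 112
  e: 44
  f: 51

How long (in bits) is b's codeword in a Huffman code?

Build the tree from the bottom:
combine a(9), c(12) → 21
combine 21, b(31) → 52
combine e(44), f(51) → 95
combine 52, 95 → 147
combine d(112), 147 → 259
b sits 3 levels below the root, so its codeword is 3 bits.

3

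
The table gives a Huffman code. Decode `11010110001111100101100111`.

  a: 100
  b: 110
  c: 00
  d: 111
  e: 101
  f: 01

beafdaead

Read left to right; each codeword is recognised as soon as it completes (prefix code):
  110→b | 101→e | 100→a | 01→f | 111→d | 100→a | 101→e | 100→a | 111→d
Decoded message: beafdaead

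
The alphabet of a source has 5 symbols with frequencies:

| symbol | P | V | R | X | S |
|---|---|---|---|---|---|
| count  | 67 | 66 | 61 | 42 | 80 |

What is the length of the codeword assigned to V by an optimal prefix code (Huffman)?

Repeatedly merge the two smallest:
merge X(42) and R(61): 103
merge V(66) and P(67): 133
merge S(80) and 103: 183
merge 133 and 183: 316
V sits 2 levels below the root, so its codeword is 2 bits.

2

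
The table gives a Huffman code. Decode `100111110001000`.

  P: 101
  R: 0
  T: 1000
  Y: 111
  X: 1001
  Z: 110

XYTT

Read left to right; each codeword is recognised as soon as it completes (prefix code):
  1001→X | 111→Y | 1000→T | 1000→T
Decoded message: XYTT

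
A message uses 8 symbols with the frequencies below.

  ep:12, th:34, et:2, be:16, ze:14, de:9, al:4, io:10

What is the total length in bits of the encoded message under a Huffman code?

Greedily combine the two least-frequent nodes:
merge et(2) and al(4): 6
merge 6 and de(9): 15
merge io(10) and ep(12): 22
merge ze(14) and 15: 29
merge be(16) and 22: 38
merge 29 and th(34): 63
merge 38 and 63: 101
Total encoded bits = sum of merged weights = 6 + 15 + 22 + 29 + 38 + 63 + 101 = 274.

274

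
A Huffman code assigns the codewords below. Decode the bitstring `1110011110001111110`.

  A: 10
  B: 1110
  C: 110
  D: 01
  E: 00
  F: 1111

Read left to right; each codeword is recognised as soon as it completes (prefix code):
  1110→B | 01→D | 1110→B | 00→E | 1111→F | 110→C
Decoded message: BDBEFC

BDBEFC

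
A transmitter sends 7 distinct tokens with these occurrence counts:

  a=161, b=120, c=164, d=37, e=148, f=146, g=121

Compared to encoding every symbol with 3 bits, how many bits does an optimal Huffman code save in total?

168

Fixed-length: 3 bits × 897 symbols = 2691 bits.
Huffman merges:
merge d(37) and b(120): 157
merge g(121) and f(146): 267
merge e(148) and 157: 305
merge a(161) and c(164): 325
merge 267 and 305: 572
merge 325 and 572: 897
Huffman total = 157 + 267 + 305 + 325 + 572 + 897 = 2523 bits.
Saving = 2691 − 2523 = 168 bits.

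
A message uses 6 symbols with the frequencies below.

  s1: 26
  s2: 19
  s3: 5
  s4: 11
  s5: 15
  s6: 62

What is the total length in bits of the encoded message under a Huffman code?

306

Merge the two smallest weights repeatedly:
merge s3(5) and s4(11): 16
merge s5(15) and 16: 31
merge s2(19) and s1(26): 45
merge 31 and 45: 76
merge s6(62) and 76: 138
Each symbol's bit-cost is frequency × depth; summing gives 306 bits (equivalently 16 + 31 + 45 + 76 + 138).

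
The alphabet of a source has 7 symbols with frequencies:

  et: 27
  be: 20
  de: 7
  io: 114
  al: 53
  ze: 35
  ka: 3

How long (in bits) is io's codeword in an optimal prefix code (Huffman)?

Build the tree from the bottom:
merge ka(3) and de(7): 10
merge 10 and be(20): 30
merge et(27) and 30: 57
merge ze(35) and al(53): 88
merge 57 and 88: 145
merge io(114) and 145: 259
io sits one level below the root: a 1-bit codeword.

1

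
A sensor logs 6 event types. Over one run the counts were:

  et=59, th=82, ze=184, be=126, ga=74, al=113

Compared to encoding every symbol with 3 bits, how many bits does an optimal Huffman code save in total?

310

Fixed-length: 3 bits × 638 symbols = 1914 bits.
Huffman merges:
et(59) + ga(74) → 133
th(82) + al(113) → 195
be(126) + 133 → 259
ze(184) + 195 → 379
259 + 379 → 638
Huffman total = 133 + 195 + 259 + 379 + 638 = 1604 bits.
Saving = 1914 − 1604 = 310 bits.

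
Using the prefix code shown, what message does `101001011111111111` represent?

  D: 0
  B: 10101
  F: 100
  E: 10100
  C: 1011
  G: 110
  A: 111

ECAAA

Read left to right; each codeword is recognised as soon as it completes (prefix code):
  10100→E | 1011→C | 111→A | 111→A | 111→A
Decoded message: ECAAA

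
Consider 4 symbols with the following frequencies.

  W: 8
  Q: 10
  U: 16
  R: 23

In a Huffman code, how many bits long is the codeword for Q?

3

Huffman merges, smallest pair first:
combine W(8), Q(10) → 18
combine U(16), 18 → 34
combine R(23), 34 → 57
Q sits 3 levels below the root, so its codeword is 3 bits.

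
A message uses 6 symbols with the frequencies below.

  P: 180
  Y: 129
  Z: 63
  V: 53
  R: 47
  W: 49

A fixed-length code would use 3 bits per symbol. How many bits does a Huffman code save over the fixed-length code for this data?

Fixed-length: 3 bits × 521 symbols = 1563 bits.
Huffman merges:
merge R(47) and W(49): 96
merge V(53) and Z(63): 116
merge 96 and 116: 212
merge Y(129) and P(180): 309
merge 212 and 309: 521
Huffman total = 96 + 116 + 212 + 309 + 521 = 1254 bits.
Saving = 1563 − 1254 = 309 bits.

309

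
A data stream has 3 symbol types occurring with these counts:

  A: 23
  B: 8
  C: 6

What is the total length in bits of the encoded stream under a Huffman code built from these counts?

Build the Huffman tree bottom-up:
C(6) + B(8) → 14
14 + A(23) → 37
Each symbol's bit-cost is frequency × depth; summing gives 51 bits (equivalently 14 + 37).

51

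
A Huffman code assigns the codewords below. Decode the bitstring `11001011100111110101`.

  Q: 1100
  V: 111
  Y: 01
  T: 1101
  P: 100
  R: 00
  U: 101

Read left to right; each codeword is recognised as soon as it completes (prefix code):
  1100→Q | 101→U | 1100→Q | 111→V | 1101→T | 01→Y
Decoded message: QUQVTY

QUQVTY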